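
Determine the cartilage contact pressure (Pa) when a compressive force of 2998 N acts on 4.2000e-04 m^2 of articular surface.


P = F / A
P = 2998 / 4.2000e-04
P = 7.1381e+06


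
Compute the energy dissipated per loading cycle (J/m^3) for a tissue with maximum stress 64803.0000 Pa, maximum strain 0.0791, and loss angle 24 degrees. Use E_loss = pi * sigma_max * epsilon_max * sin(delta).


E_loss = pi * sigma_max * epsilon_max * sin(delta)
delta = 24 deg = 0.4189 rad
sin(delta) = 0.4067
E_loss = pi * 64803.0000 * 0.0791 * 0.4067
E_loss = 6549.9015


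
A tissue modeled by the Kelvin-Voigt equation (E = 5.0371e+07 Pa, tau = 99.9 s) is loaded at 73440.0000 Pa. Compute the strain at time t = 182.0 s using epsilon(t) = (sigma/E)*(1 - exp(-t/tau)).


epsilon(t) = (sigma/E) * (1 - exp(-t/tau))
sigma/E = 73440.0000 / 5.0371e+07 = 0.0015
exp(-t/tau) = exp(-182.0 / 99.9) = 0.1617
epsilon = 0.0015 * (1 - 0.1617)
epsilon = 0.0012


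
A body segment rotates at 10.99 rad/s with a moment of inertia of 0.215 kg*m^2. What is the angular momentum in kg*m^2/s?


L = I * omega
L = 0.215 * 10.99
L = 2.3628


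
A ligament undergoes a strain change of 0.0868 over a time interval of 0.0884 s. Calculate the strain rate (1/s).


strain_rate = delta_strain / delta_t
strain_rate = 0.0868 / 0.0884
strain_rate = 0.9819


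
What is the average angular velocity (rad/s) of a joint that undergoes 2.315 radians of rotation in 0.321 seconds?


omega = delta_theta / delta_t
omega = 2.315 / 0.321
omega = 7.2118


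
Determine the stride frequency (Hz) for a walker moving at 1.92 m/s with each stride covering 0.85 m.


f = v / stride_length
f = 1.92 / 0.85
f = 2.2588


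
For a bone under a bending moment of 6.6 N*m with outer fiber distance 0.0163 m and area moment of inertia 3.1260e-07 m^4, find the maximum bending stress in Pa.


sigma = M * c / I
sigma = 6.6 * 0.0163 / 3.1260e-07
M * c = 0.1076
sigma = 344145.8733


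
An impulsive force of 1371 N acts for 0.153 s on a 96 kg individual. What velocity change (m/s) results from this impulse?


J = F * dt = 1371 * 0.153 = 209.7630 N*s
delta_v = J / m
delta_v = 209.7630 / 96
delta_v = 2.1850


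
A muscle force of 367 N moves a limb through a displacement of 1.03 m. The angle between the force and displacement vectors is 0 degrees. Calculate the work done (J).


W = F * d * cos(theta)
theta = 0 deg = 0.0000 rad
cos(theta) = 1.0000
W = 367 * 1.03 * 1.0000
W = 378.0100


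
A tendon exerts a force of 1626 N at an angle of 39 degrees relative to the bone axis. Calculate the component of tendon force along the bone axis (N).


F_eff = F_tendon * cos(theta)
theta = 39 deg = 0.6807 rad
cos(theta) = 0.7771
F_eff = 1626 * 0.7771
F_eff = 1263.6393


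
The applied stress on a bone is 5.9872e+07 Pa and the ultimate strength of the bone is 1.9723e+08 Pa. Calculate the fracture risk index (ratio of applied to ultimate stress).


FRI = applied / ultimate
FRI = 5.9872e+07 / 1.9723e+08
FRI = 0.3036


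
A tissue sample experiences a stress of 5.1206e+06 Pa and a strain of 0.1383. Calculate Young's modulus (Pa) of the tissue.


E = stress / strain
E = 5.1206e+06 / 0.1383
E = 3.7025e+07


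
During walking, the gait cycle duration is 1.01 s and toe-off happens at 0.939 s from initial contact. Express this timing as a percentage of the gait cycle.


pct = (event_time / cycle_time) * 100
pct = (0.939 / 1.01) * 100
ratio = 0.9297
pct = 92.9703


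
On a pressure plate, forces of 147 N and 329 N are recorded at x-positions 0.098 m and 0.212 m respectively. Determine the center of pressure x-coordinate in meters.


COP_x = (F1*x1 + F2*x2) / (F1 + F2)
COP_x = (147*0.098 + 329*0.212) / (147 + 329)
Numerator = 84.1540
Denominator = 476
COP_x = 0.1768


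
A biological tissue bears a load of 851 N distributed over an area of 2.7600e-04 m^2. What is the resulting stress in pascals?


stress = F / A
stress = 851 / 2.7600e-04
stress = 3.0833e+06


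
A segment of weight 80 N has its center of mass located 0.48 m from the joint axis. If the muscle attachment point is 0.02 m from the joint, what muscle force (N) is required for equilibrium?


F_muscle = W * d_load / d_muscle
F_muscle = 80 * 0.48 / 0.02
Numerator = 38.4000
F_muscle = 1920.0000


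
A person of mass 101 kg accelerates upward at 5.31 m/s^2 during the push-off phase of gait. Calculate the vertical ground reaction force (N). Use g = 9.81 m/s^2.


GRF = m * (g + a)
GRF = 101 * (9.81 + 5.31)
GRF = 101 * 15.1200
GRF = 1527.1200


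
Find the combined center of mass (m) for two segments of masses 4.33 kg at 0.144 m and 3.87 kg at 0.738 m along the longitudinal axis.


COM = (m1*x1 + m2*x2) / (m1 + m2)
COM = (4.33*0.144 + 3.87*0.738) / (4.33 + 3.87)
Numerator = 3.4796
Denominator = 8.2000
COM = 0.4243


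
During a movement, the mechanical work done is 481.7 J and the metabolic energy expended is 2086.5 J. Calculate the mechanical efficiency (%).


eta = (W_mech / E_meta) * 100
eta = (481.7 / 2086.5) * 100
ratio = 0.2309
eta = 23.0865


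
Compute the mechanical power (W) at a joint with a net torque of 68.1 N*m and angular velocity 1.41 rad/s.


P = M * omega
P = 68.1 * 1.41
P = 96.0210


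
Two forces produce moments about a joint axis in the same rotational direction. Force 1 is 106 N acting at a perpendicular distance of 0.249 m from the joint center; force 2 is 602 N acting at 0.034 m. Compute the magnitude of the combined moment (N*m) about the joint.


M = F1 * d1 + F2 * d2
M = 106 * 0.249 + 602 * 0.034
M = 26.3940 + 20.4680
M = 46.8620


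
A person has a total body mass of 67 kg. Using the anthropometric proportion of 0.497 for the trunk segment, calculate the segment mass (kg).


m_segment = body_mass * fraction
m_segment = 67 * 0.497
m_segment = 33.2990


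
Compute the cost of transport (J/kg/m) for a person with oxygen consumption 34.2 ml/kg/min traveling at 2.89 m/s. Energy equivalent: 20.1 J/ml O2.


Power per kg = VO2 * 20.1 / 60
Power per kg = 34.2 * 20.1 / 60 = 11.4570 W/kg
Cost = power_per_kg / speed
Cost = 11.4570 / 2.89
Cost = 3.9644


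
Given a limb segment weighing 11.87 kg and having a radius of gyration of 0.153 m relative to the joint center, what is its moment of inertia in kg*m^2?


I = m * k^2
I = 11.87 * 0.153^2
k^2 = 0.0234
I = 0.2779


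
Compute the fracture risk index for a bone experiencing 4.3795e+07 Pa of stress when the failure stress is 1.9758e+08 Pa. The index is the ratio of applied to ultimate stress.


FRI = applied / ultimate
FRI = 4.3795e+07 / 1.9758e+08
FRI = 0.2217


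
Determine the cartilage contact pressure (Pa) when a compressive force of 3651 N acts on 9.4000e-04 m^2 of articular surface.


P = F / A
P = 3651 / 9.4000e-04
P = 3.8840e+06


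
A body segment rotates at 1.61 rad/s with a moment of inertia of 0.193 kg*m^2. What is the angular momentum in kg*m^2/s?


L = I * omega
L = 0.193 * 1.61
L = 0.3107


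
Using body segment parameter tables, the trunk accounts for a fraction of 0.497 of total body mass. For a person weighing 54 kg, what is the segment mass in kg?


m_segment = body_mass * fraction
m_segment = 54 * 0.497
m_segment = 26.8380


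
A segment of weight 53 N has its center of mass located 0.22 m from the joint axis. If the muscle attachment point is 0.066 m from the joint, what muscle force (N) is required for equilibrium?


F_muscle = W * d_load / d_muscle
F_muscle = 53 * 0.22 / 0.066
Numerator = 11.6600
F_muscle = 176.6667


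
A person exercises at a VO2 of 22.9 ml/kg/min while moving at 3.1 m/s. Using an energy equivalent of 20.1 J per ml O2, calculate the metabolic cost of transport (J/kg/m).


Power per kg = VO2 * 20.1 / 60
Power per kg = 22.9 * 20.1 / 60 = 7.6715 W/kg
Cost = power_per_kg / speed
Cost = 7.6715 / 3.1
Cost = 2.4747


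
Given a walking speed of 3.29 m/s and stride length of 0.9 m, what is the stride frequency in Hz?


f = v / stride_length
f = 3.29 / 0.9
f = 3.6556


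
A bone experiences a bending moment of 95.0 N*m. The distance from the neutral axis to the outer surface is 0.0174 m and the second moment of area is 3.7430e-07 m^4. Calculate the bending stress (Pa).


sigma = M * c / I
sigma = 95.0 * 0.0174 / 3.7430e-07
M * c = 1.6530
sigma = 4.4162e+06


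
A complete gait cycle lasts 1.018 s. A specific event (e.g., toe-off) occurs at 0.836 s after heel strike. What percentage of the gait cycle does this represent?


pct = (event_time / cycle_time) * 100
pct = (0.836 / 1.018) * 100
ratio = 0.8212
pct = 82.1218


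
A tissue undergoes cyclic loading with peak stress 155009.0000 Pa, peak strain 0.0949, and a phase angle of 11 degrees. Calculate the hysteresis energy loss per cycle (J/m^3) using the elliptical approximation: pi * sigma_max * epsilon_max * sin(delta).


E_loss = pi * sigma_max * epsilon_max * sin(delta)
delta = 11 deg = 0.1920 rad
sin(delta) = 0.1908
E_loss = pi * 155009.0000 * 0.0949 * 0.1908
E_loss = 8818.0355


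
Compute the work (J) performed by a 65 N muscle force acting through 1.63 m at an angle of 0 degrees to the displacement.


W = F * d * cos(theta)
theta = 0 deg = 0.0000 rad
cos(theta) = 1.0000
W = 65 * 1.63 * 1.0000
W = 105.9500


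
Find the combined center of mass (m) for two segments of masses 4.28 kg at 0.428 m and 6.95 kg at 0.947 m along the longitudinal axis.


COM = (m1*x1 + m2*x2) / (m1 + m2)
COM = (4.28*0.428 + 6.95*0.947) / (4.28 + 6.95)
Numerator = 8.4135
Denominator = 11.2300
COM = 0.7492


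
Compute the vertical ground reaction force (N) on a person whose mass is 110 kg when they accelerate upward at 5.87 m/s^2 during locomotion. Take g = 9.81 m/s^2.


GRF = m * (g + a)
GRF = 110 * (9.81 + 5.87)
GRF = 110 * 15.6800
GRF = 1724.8000


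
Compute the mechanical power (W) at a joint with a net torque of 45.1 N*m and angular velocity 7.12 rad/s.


P = M * omega
P = 45.1 * 7.12
P = 321.1120


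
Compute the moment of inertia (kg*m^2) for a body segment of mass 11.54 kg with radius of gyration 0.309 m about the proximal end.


I = m * k^2
I = 11.54 * 0.309^2
k^2 = 0.0955
I = 1.1019


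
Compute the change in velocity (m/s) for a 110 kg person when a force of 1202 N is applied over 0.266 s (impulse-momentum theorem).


J = F * dt = 1202 * 0.266 = 319.7320 N*s
delta_v = J / m
delta_v = 319.7320 / 110
delta_v = 2.9067


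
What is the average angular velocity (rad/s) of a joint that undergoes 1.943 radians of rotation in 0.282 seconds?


omega = delta_theta / delta_t
omega = 1.943 / 0.282
omega = 6.8901


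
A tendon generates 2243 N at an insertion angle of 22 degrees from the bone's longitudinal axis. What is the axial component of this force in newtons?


F_eff = F_tendon * cos(theta)
theta = 22 deg = 0.3840 rad
cos(theta) = 0.9272
F_eff = 2243 * 0.9272
F_eff = 2079.6734


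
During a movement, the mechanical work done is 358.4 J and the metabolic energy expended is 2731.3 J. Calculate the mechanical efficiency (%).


eta = (W_mech / E_meta) * 100
eta = (358.4 / 2731.3) * 100
ratio = 0.1312
eta = 13.1220


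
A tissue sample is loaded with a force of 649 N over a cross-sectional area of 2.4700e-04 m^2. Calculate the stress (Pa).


stress = F / A
stress = 649 / 2.4700e-04
stress = 2.6275e+06


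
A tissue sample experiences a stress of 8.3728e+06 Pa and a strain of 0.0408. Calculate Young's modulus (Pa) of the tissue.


E = stress / strain
E = 8.3728e+06 / 0.0408
E = 2.0522e+08


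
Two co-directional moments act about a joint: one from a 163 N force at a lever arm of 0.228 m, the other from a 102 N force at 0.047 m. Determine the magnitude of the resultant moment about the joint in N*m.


M = F1 * d1 + F2 * d2
M = 163 * 0.228 + 102 * 0.047
M = 37.1640 + 4.7940
M = 41.9580


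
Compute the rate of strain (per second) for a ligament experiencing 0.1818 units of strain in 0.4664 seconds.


strain_rate = delta_strain / delta_t
strain_rate = 0.1818 / 0.4664
strain_rate = 0.3898


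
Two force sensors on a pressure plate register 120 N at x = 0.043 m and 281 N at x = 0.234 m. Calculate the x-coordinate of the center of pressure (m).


COP_x = (F1*x1 + F2*x2) / (F1 + F2)
COP_x = (120*0.043 + 281*0.234) / (120 + 281)
Numerator = 70.9140
Denominator = 401
COP_x = 0.1768


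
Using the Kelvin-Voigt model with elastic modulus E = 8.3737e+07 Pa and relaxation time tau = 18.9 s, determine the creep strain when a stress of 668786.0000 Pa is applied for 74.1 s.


epsilon(t) = (sigma/E) * (1 - exp(-t/tau))
sigma/E = 668786.0000 / 8.3737e+07 = 0.0080
exp(-t/tau) = exp(-74.1 / 18.9) = 0.0198
epsilon = 0.0080 * (1 - 0.0198)
epsilon = 0.0078


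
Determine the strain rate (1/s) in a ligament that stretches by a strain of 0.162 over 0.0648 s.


strain_rate = delta_strain / delta_t
strain_rate = 0.162 / 0.0648
strain_rate = 2.5000


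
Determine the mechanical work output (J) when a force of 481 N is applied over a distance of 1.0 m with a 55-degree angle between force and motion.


W = F * d * cos(theta)
theta = 55 deg = 0.9599 rad
cos(theta) = 0.5736
W = 481 * 1.0 * 0.5736
W = 275.8903


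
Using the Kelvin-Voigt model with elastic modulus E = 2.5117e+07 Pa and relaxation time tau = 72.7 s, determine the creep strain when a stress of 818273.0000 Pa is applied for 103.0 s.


epsilon(t) = (sigma/E) * (1 - exp(-t/tau))
sigma/E = 818273.0000 / 2.5117e+07 = 0.0326
exp(-t/tau) = exp(-103.0 / 72.7) = 0.2425
epsilon = 0.0326 * (1 - 0.2425)
epsilon = 0.0247


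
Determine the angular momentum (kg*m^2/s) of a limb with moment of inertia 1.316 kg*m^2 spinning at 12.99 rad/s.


L = I * omega
L = 1.316 * 12.99
L = 17.0948


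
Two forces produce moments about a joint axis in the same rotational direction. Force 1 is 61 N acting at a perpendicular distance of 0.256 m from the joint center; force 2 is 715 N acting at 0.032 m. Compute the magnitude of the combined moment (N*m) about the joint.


M = F1 * d1 + F2 * d2
M = 61 * 0.256 + 715 * 0.032
M = 15.6160 + 22.8800
M = 38.4960


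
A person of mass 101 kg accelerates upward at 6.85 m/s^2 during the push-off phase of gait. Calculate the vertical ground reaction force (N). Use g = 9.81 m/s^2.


GRF = m * (g + a)
GRF = 101 * (9.81 + 6.85)
GRF = 101 * 16.6600
GRF = 1682.6600


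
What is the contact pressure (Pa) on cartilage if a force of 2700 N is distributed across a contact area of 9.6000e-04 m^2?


P = F / A
P = 2700 / 9.6000e-04
P = 2.8125e+06


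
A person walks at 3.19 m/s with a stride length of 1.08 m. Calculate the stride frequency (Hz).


f = v / stride_length
f = 3.19 / 1.08
f = 2.9537


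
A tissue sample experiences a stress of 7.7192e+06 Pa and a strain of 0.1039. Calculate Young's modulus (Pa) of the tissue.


E = stress / strain
E = 7.7192e+06 / 0.1039
E = 7.4295e+07


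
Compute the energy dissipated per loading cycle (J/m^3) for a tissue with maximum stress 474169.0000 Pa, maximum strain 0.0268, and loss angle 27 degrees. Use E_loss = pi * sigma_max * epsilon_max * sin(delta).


E_loss = pi * sigma_max * epsilon_max * sin(delta)
delta = 27 deg = 0.4712 rad
sin(delta) = 0.4540
E_loss = pi * 474169.0000 * 0.0268 * 0.4540
E_loss = 18124.4397


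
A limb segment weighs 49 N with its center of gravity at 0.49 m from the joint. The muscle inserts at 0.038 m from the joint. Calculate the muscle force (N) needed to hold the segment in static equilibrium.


F_muscle = W * d_load / d_muscle
F_muscle = 49 * 0.49 / 0.038
Numerator = 24.0100
F_muscle = 631.8421


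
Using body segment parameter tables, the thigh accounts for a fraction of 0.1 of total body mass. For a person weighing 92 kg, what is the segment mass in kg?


m_segment = body_mass * fraction
m_segment = 92 * 0.1
m_segment = 9.2000


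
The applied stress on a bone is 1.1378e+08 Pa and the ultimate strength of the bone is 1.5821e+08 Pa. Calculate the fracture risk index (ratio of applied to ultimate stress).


FRI = applied / ultimate
FRI = 1.1378e+08 / 1.5821e+08
FRI = 0.7192


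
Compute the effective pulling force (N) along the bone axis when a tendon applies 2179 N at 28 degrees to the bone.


F_eff = F_tendon * cos(theta)
theta = 28 deg = 0.4887 rad
cos(theta) = 0.8829
F_eff = 2179 * 0.8829
F_eff = 1923.9428


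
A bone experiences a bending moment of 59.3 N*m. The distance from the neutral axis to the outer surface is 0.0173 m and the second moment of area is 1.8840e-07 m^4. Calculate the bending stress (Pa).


sigma = M * c / I
sigma = 59.3 * 0.0173 / 1.8840e-07
M * c = 1.0259
sigma = 5.4453e+06


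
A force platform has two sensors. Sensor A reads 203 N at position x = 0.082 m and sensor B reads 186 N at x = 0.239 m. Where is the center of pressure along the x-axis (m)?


COP_x = (F1*x1 + F2*x2) / (F1 + F2)
COP_x = (203*0.082 + 186*0.239) / (203 + 186)
Numerator = 61.1000
Denominator = 389
COP_x = 0.1571


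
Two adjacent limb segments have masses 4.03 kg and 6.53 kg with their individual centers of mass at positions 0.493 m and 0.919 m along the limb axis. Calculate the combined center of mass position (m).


COM = (m1*x1 + m2*x2) / (m1 + m2)
COM = (4.03*0.493 + 6.53*0.919) / (4.03 + 6.53)
Numerator = 7.9879
Denominator = 10.5600
COM = 0.7564


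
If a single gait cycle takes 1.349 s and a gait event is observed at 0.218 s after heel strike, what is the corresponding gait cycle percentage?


pct = (event_time / cycle_time) * 100
pct = (0.218 / 1.349) * 100
ratio = 0.1616
pct = 16.1601


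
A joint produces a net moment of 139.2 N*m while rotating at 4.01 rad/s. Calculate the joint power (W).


P = M * omega
P = 139.2 * 4.01
P = 558.1920


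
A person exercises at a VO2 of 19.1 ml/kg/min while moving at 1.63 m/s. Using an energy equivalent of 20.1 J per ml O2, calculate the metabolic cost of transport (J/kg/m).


Power per kg = VO2 * 20.1 / 60
Power per kg = 19.1 * 20.1 / 60 = 6.3985 W/kg
Cost = power_per_kg / speed
Cost = 6.3985 / 1.63
Cost = 3.9255


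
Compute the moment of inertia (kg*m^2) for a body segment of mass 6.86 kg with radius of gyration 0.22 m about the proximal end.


I = m * k^2
I = 6.86 * 0.22^2
k^2 = 0.0484
I = 0.3320


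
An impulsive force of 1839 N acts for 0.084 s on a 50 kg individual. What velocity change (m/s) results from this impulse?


J = F * dt = 1839 * 0.084 = 154.4760 N*s
delta_v = J / m
delta_v = 154.4760 / 50
delta_v = 3.0895


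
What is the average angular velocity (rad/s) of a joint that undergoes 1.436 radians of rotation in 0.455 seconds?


omega = delta_theta / delta_t
omega = 1.436 / 0.455
omega = 3.1560


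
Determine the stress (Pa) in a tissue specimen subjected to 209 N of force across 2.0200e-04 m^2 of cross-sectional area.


stress = F / A
stress = 209 / 2.0200e-04
stress = 1.0347e+06


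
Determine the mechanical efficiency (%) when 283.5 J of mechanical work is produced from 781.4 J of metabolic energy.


eta = (W_mech / E_meta) * 100
eta = (283.5 / 781.4) * 100
ratio = 0.3628
eta = 36.2810


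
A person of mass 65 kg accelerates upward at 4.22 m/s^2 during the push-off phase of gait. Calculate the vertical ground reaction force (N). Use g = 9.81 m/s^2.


GRF = m * (g + a)
GRF = 65 * (9.81 + 4.22)
GRF = 65 * 14.0300
GRF = 911.9500


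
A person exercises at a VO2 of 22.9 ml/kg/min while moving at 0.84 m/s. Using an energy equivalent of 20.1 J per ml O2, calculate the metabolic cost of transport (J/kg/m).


Power per kg = VO2 * 20.1 / 60
Power per kg = 22.9 * 20.1 / 60 = 7.6715 W/kg
Cost = power_per_kg / speed
Cost = 7.6715 / 0.84
Cost = 9.1327


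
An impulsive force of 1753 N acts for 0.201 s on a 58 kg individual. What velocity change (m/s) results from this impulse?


J = F * dt = 1753 * 0.201 = 352.3530 N*s
delta_v = J / m
delta_v = 352.3530 / 58
delta_v = 6.0751


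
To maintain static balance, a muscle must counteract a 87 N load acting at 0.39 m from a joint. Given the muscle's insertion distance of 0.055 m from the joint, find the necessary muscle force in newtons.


F_muscle = W * d_load / d_muscle
F_muscle = 87 * 0.39 / 0.055
Numerator = 33.9300
F_muscle = 616.9091


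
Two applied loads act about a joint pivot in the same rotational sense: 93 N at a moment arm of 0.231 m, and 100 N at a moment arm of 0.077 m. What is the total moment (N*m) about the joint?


M = F1 * d1 + F2 * d2
M = 93 * 0.231 + 100 * 0.077
M = 21.4830 + 7.7000
M = 29.1830


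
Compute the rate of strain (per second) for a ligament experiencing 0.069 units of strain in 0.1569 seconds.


strain_rate = delta_strain / delta_t
strain_rate = 0.069 / 0.1569
strain_rate = 0.4398


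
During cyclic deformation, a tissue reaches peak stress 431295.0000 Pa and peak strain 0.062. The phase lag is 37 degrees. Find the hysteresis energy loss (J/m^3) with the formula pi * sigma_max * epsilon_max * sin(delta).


E_loss = pi * sigma_max * epsilon_max * sin(delta)
delta = 37 deg = 0.6458 rad
sin(delta) = 0.6018
E_loss = pi * 431295.0000 * 0.062 * 0.6018
E_loss = 50556.7340


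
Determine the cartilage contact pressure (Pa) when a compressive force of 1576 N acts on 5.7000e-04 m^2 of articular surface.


P = F / A
P = 1576 / 5.7000e-04
P = 2.7649e+06


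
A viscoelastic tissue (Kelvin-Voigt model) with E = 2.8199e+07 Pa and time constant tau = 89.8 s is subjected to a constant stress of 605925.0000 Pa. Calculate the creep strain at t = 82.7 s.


epsilon(t) = (sigma/E) * (1 - exp(-t/tau))
sigma/E = 605925.0000 / 2.8199e+07 = 0.0215
exp(-t/tau) = exp(-82.7 / 89.8) = 0.3981
epsilon = 0.0215 * (1 - 0.3981)
epsilon = 0.0129


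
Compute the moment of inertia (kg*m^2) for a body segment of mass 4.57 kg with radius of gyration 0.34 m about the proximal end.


I = m * k^2
I = 4.57 * 0.34^2
k^2 = 0.1156
I = 0.5283


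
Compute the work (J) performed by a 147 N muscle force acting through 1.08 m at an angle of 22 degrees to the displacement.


W = F * d * cos(theta)
theta = 22 deg = 0.3840 rad
cos(theta) = 0.9272
W = 147 * 1.08 * 0.9272
W = 147.1997


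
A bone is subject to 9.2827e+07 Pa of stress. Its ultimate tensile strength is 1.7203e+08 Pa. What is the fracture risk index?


FRI = applied / ultimate
FRI = 9.2827e+07 / 1.7203e+08
FRI = 0.5396


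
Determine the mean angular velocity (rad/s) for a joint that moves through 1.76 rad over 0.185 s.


omega = delta_theta / delta_t
omega = 1.76 / 0.185
omega = 9.5135


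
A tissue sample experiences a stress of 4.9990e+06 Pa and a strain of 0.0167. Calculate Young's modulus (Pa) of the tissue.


E = stress / strain
E = 4.9990e+06 / 0.0167
E = 2.9934e+08


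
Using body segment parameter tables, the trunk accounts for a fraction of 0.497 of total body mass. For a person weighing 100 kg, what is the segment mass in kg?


m_segment = body_mass * fraction
m_segment = 100 * 0.497
m_segment = 49.7000


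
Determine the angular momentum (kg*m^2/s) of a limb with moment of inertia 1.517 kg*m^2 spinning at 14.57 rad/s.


L = I * omega
L = 1.517 * 14.57
L = 22.1027


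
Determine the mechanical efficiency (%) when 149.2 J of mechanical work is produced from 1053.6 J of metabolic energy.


eta = (W_mech / E_meta) * 100
eta = (149.2 / 1053.6) * 100
ratio = 0.1416
eta = 14.1610


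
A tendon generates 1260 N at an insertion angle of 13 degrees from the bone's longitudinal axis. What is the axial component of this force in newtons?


F_eff = F_tendon * cos(theta)
theta = 13 deg = 0.2269 rad
cos(theta) = 0.9744
F_eff = 1260 * 0.9744
F_eff = 1227.7063


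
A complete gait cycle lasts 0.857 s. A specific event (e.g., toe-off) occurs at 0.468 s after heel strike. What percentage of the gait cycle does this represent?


pct = (event_time / cycle_time) * 100
pct = (0.468 / 0.857) * 100
ratio = 0.5461
pct = 54.6091


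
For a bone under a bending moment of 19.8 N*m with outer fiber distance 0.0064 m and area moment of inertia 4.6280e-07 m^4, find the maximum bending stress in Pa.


sigma = M * c / I
sigma = 19.8 * 0.0064 / 4.6280e-07
M * c = 0.1267
sigma = 273811.5817


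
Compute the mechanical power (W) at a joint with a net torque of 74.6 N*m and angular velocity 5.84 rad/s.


P = M * omega
P = 74.6 * 5.84
P = 435.6640


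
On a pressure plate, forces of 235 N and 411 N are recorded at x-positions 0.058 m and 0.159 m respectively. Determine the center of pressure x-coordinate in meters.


COP_x = (F1*x1 + F2*x2) / (F1 + F2)
COP_x = (235*0.058 + 411*0.159) / (235 + 411)
Numerator = 78.9790
Denominator = 646
COP_x = 0.1223


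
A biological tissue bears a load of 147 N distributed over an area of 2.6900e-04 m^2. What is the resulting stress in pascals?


stress = F / A
stress = 147 / 2.6900e-04
stress = 546468.4015


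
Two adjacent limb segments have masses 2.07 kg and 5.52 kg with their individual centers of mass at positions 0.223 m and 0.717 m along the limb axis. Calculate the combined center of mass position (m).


COM = (m1*x1 + m2*x2) / (m1 + m2)
COM = (2.07*0.223 + 5.52*0.717) / (2.07 + 5.52)
Numerator = 4.4194
Denominator = 7.5900
COM = 0.5823


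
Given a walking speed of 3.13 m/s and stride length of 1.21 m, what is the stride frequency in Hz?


f = v / stride_length
f = 3.13 / 1.21
f = 2.5868


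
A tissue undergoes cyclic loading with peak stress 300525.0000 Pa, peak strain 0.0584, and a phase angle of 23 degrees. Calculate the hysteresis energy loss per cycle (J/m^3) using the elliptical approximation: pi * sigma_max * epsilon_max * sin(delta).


E_loss = pi * sigma_max * epsilon_max * sin(delta)
delta = 23 deg = 0.4014 rad
sin(delta) = 0.3907
E_loss = pi * 300525.0000 * 0.0584 * 0.3907
E_loss = 21543.7518


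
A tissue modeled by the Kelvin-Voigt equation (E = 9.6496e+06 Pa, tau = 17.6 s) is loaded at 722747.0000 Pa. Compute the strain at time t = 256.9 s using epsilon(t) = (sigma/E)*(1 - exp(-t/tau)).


epsilon(t) = (sigma/E) * (1 - exp(-t/tau))
sigma/E = 722747.0000 / 9.6496e+06 = 0.0749
exp(-t/tau) = exp(-256.9 / 17.6) = 4.5791e-07
epsilon = 0.0749 * (1 - 4.5791e-07)
epsilon = 0.0749


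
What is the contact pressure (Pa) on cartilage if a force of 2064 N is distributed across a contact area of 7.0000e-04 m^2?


P = F / A
P = 2064 / 7.0000e-04
P = 2.9486e+06


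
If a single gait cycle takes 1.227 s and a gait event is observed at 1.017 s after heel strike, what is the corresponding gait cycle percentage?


pct = (event_time / cycle_time) * 100
pct = (1.017 / 1.227) * 100
ratio = 0.8289
pct = 82.8851


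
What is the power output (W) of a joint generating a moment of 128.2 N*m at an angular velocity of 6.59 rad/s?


P = M * omega
P = 128.2 * 6.59
P = 844.8380


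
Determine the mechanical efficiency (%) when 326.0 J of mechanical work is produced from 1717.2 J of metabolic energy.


eta = (W_mech / E_meta) * 100
eta = (326.0 / 1717.2) * 100
ratio = 0.1898
eta = 18.9844


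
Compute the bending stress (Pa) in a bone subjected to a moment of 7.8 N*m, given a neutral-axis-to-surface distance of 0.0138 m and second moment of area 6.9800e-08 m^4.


sigma = M * c / I
sigma = 7.8 * 0.0138 / 6.9800e-08
M * c = 0.1076
sigma = 1.5421e+06


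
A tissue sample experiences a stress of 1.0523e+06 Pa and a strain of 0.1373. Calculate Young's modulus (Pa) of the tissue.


E = stress / strain
E = 1.0523e+06 / 0.1373
E = 7.6642e+06


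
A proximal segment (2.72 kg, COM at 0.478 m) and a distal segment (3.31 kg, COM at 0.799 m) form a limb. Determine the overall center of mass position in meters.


COM = (m1*x1 + m2*x2) / (m1 + m2)
COM = (2.72*0.478 + 3.31*0.799) / (2.72 + 3.31)
Numerator = 3.9449
Denominator = 6.0300
COM = 0.6542


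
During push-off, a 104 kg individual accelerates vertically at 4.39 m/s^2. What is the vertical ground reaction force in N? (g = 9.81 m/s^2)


GRF = m * (g + a)
GRF = 104 * (9.81 + 4.39)
GRF = 104 * 14.2000
GRF = 1476.8000


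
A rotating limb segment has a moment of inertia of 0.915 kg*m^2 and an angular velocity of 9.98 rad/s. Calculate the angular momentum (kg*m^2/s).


L = I * omega
L = 0.915 * 9.98
L = 9.1317


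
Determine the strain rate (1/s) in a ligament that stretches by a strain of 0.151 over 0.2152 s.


strain_rate = delta_strain / delta_t
strain_rate = 0.151 / 0.2152
strain_rate = 0.7017


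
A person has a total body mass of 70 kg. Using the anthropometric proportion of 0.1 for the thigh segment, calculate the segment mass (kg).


m_segment = body_mass * fraction
m_segment = 70 * 0.1
m_segment = 7.0000


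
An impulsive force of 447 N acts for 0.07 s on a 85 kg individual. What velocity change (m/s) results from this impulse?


J = F * dt = 447 * 0.07 = 31.2900 N*s
delta_v = J / m
delta_v = 31.2900 / 85
delta_v = 0.3681


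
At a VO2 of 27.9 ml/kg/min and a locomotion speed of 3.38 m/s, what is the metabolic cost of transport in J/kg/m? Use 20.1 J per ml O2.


Power per kg = VO2 * 20.1 / 60
Power per kg = 27.9 * 20.1 / 60 = 9.3465 W/kg
Cost = power_per_kg / speed
Cost = 9.3465 / 3.38
Cost = 2.7652


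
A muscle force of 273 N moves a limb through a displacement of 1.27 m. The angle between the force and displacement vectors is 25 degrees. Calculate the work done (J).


W = F * d * cos(theta)
theta = 25 deg = 0.4363 rad
cos(theta) = 0.9063
W = 273 * 1.27 * 0.9063
W = 314.2260


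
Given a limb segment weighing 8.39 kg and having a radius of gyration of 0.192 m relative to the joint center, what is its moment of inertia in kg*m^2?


I = m * k^2
I = 8.39 * 0.192^2
k^2 = 0.0369
I = 0.3093


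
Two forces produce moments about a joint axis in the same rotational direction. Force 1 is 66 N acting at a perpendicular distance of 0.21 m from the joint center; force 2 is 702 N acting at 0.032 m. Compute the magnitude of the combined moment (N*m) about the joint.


M = F1 * d1 + F2 * d2
M = 66 * 0.21 + 702 * 0.032
M = 13.8600 + 22.4640
M = 36.3240


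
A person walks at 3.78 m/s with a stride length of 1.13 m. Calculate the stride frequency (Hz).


f = v / stride_length
f = 3.78 / 1.13
f = 3.3451


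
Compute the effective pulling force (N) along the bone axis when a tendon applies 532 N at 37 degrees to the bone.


F_eff = F_tendon * cos(theta)
theta = 37 deg = 0.6458 rad
cos(theta) = 0.7986
F_eff = 532 * 0.7986
F_eff = 424.8741


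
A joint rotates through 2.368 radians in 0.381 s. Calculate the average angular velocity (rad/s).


omega = delta_theta / delta_t
omega = 2.368 / 0.381
omega = 6.2152


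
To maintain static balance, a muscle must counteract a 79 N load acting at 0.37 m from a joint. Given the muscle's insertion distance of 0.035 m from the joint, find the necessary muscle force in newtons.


F_muscle = W * d_load / d_muscle
F_muscle = 79 * 0.37 / 0.035
Numerator = 29.2300
F_muscle = 835.1429


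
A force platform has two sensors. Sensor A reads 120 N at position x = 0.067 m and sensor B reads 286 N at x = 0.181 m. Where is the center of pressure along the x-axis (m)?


COP_x = (F1*x1 + F2*x2) / (F1 + F2)
COP_x = (120*0.067 + 286*0.181) / (120 + 286)
Numerator = 59.8060
Denominator = 406
COP_x = 0.1473


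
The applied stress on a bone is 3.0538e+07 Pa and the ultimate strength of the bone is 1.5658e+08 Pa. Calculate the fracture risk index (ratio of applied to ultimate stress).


FRI = applied / ultimate
FRI = 3.0538e+07 / 1.5658e+08
FRI = 0.1950


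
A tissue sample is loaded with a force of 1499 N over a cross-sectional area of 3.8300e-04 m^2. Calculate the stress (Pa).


stress = F / A
stress = 1499 / 3.8300e-04
stress = 3.9138e+06


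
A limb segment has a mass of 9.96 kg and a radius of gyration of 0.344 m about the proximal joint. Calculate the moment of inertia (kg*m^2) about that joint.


I = m * k^2
I = 9.96 * 0.344^2
k^2 = 0.1183
I = 1.1786


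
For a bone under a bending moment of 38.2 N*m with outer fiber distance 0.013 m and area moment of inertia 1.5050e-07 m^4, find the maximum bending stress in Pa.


sigma = M * c / I
sigma = 38.2 * 0.013 / 1.5050e-07
M * c = 0.4966
sigma = 3.2997e+06


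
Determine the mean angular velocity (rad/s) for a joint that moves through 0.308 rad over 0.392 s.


omega = delta_theta / delta_t
omega = 0.308 / 0.392
omega = 0.7857


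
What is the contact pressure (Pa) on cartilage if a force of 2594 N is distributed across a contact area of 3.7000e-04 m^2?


P = F / A
P = 2594 / 3.7000e-04
P = 7.0108e+06


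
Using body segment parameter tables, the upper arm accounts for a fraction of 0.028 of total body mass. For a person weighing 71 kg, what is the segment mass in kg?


m_segment = body_mass * fraction
m_segment = 71 * 0.028
m_segment = 1.9880


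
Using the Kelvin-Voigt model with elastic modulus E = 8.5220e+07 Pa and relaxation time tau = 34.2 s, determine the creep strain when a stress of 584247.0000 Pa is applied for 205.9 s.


epsilon(t) = (sigma/E) * (1 - exp(-t/tau))
sigma/E = 584247.0000 / 8.5220e+07 = 0.0069
exp(-t/tau) = exp(-205.9 / 34.2) = 0.0024
epsilon = 0.0069 * (1 - 0.0024)
epsilon = 0.0068


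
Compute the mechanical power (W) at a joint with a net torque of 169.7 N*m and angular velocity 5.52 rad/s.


P = M * omega
P = 169.7 * 5.52
P = 936.7440


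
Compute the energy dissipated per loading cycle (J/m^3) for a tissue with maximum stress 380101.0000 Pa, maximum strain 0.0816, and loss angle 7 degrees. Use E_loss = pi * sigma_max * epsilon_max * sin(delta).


E_loss = pi * sigma_max * epsilon_max * sin(delta)
delta = 7 deg = 0.1222 rad
sin(delta) = 0.1219
E_loss = pi * 380101.0000 * 0.0816 * 0.1219
E_loss = 11874.9972


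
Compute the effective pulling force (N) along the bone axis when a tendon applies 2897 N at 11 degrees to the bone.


F_eff = F_tendon * cos(theta)
theta = 11 deg = 0.1920 rad
cos(theta) = 0.9816
F_eff = 2897 * 0.9816
F_eff = 2843.7740


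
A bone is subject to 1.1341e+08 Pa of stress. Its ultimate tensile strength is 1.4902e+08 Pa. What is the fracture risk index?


FRI = applied / ultimate
FRI = 1.1341e+08 / 1.4902e+08
FRI = 0.7610


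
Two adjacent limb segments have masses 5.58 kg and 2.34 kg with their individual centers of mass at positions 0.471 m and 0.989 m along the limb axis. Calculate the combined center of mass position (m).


COM = (m1*x1 + m2*x2) / (m1 + m2)
COM = (5.58*0.471 + 2.34*0.989) / (5.58 + 2.34)
Numerator = 4.9424
Denominator = 7.9200
COM = 0.6240


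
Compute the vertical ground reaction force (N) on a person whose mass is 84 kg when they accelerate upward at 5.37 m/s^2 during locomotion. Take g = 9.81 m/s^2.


GRF = m * (g + a)
GRF = 84 * (9.81 + 5.37)
GRF = 84 * 15.1800
GRF = 1275.1200


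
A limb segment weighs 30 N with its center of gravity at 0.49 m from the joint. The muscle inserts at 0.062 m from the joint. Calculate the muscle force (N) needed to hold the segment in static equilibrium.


F_muscle = W * d_load / d_muscle
F_muscle = 30 * 0.49 / 0.062
Numerator = 14.7000
F_muscle = 237.0968


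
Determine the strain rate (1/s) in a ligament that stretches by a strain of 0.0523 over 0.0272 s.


strain_rate = delta_strain / delta_t
strain_rate = 0.0523 / 0.0272
strain_rate = 1.9228


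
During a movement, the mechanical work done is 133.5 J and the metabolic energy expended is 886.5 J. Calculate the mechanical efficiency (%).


eta = (W_mech / E_meta) * 100
eta = (133.5 / 886.5) * 100
ratio = 0.1506
eta = 15.0592


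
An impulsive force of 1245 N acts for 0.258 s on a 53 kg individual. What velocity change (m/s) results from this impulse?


J = F * dt = 1245 * 0.258 = 321.2100 N*s
delta_v = J / m
delta_v = 321.2100 / 53
delta_v = 6.0606


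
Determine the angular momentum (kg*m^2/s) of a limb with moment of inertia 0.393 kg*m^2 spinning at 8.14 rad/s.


L = I * omega
L = 0.393 * 8.14
L = 3.1990


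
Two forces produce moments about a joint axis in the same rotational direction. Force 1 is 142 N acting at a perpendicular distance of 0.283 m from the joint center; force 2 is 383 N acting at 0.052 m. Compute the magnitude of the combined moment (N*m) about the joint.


M = F1 * d1 + F2 * d2
M = 142 * 0.283 + 383 * 0.052
M = 40.1860 + 19.9160
M = 60.1020


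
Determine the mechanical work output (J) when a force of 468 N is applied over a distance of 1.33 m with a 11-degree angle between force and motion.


W = F * d * cos(theta)
theta = 11 deg = 0.1920 rad
cos(theta) = 0.9816
W = 468 * 1.33 * 0.9816
W = 611.0040


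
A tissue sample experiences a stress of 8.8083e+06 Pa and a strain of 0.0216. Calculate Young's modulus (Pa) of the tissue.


E = stress / strain
E = 8.8083e+06 / 0.0216
E = 4.0779e+08


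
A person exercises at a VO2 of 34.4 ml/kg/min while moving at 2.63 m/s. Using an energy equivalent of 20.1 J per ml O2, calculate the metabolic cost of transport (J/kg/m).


Power per kg = VO2 * 20.1 / 60
Power per kg = 34.4 * 20.1 / 60 = 11.5240 W/kg
Cost = power_per_kg / speed
Cost = 11.5240 / 2.63
Cost = 4.3817


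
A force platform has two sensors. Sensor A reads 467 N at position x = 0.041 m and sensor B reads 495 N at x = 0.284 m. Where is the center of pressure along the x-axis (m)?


COP_x = (F1*x1 + F2*x2) / (F1 + F2)
COP_x = (467*0.041 + 495*0.284) / (467 + 495)
Numerator = 159.7270
Denominator = 962
COP_x = 0.1660


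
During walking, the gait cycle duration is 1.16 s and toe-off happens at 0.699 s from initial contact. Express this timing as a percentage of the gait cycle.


pct = (event_time / cycle_time) * 100
pct = (0.699 / 1.16) * 100
ratio = 0.6026
pct = 60.2586


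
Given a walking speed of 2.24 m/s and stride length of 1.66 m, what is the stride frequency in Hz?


f = v / stride_length
f = 2.24 / 1.66
f = 1.3494


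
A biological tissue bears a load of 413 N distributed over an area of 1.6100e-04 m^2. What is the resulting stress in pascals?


stress = F / A
stress = 413 / 1.6100e-04
stress = 2.5652e+06


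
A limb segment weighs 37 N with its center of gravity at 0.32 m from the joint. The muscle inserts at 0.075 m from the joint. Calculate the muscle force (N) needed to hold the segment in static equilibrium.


F_muscle = W * d_load / d_muscle
F_muscle = 37 * 0.32 / 0.075
Numerator = 11.8400
F_muscle = 157.8667


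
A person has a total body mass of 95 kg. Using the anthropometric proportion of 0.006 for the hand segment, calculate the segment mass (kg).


m_segment = body_mass * fraction
m_segment = 95 * 0.006
m_segment = 0.5700


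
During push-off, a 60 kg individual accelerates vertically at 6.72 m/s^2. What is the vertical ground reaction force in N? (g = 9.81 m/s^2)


GRF = m * (g + a)
GRF = 60 * (9.81 + 6.72)
GRF = 60 * 16.5300
GRF = 991.8000


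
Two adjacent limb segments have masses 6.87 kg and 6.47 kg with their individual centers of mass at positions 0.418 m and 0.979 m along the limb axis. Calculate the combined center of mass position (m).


COM = (m1*x1 + m2*x2) / (m1 + m2)
COM = (6.87*0.418 + 6.47*0.979) / (6.87 + 6.47)
Numerator = 9.2058
Denominator = 13.3400
COM = 0.6901


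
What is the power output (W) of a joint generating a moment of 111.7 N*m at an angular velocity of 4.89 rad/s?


P = M * omega
P = 111.7 * 4.89
P = 546.2130


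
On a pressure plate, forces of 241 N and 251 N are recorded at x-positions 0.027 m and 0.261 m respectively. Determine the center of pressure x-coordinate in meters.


COP_x = (F1*x1 + F2*x2) / (F1 + F2)
COP_x = (241*0.027 + 251*0.261) / (241 + 251)
Numerator = 72.0180
Denominator = 492
COP_x = 0.1464


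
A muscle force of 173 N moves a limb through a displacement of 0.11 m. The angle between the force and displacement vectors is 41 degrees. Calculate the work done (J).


W = F * d * cos(theta)
theta = 41 deg = 0.7156 rad
cos(theta) = 0.7547
W = 173 * 0.11 * 0.7547
W = 14.3621
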